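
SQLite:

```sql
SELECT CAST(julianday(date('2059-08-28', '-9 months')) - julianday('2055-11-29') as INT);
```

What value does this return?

1095

Adding -9 months to 2059-08-28 gives 2058-11-28.
1 day remains in November 2055 after the 29th (30 − 29).
Full months from December 2055 through October 2058 contribute their day counts.
Then 28 days into November 2058.
Total: 1 + 31 + 31 + 29 + 31 + 30 + 31 + 30 + 31 + 31 + 30 + 31 + 30 + 31 + 31 + 28 + 31 + 30 + 31 + 30 + 31 + 31 + 30 + 31 + 30 + 31 + 31 + 28 + 31 + 30 + 31 + 30 + 31 + 31 + 30 + 31 + 28 = 1095.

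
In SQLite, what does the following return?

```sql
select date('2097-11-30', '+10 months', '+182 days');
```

2099-03-31

Adding +10 months to 2097-11-30 gives 2098-09-30.
Applying '+182 days' to 2098-09-30: counting 182 days forward gives 2099-03-31.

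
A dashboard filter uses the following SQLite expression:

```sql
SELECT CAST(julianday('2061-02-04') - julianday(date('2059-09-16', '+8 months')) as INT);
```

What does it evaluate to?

Adding +8 months to 2059-09-16 gives 2060-05-16.
15 days remain in May 2060 after the 16th (31 − 16).
Full months from June 2060 through January 2061 contribute their day counts.
Then 4 days into February 2061.
Total: 15 + 30 + 31 + 31 + 30 + 31 + 30 + 31 + 31 + 4 = 264.

264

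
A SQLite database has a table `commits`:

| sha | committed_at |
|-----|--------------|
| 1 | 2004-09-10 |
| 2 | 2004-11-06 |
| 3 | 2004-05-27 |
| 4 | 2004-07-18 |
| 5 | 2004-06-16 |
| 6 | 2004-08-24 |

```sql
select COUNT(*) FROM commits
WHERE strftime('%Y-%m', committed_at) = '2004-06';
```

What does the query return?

1

Rows with year-month 2004-06: 2004-06-16 → 1.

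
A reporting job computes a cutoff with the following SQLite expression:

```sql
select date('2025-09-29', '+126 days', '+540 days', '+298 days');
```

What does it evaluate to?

Applying '+126 days' to 2025-09-29: counting 126 days forward gives 2026-02-02.
Applying '+540 days' to 2026-02-02: counting 540 days forward gives 2027-07-27.
Applying '+298 days' to 2027-07-27: counting 298 days forward gives 2028-05-20.

2028-05-20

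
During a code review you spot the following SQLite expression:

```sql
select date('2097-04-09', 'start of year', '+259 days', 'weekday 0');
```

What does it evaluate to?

2097-09-22

`start of year` rewinds 2097-04-09 to 2097-01-01.
Applying '+259 days' to 2097-01-01: counting 259 days forward gives 2097-09-17.
`weekday 0` advances to the next Sunday; 2097-09-17 is a Tuesday, so it moves forward to 2097-09-22.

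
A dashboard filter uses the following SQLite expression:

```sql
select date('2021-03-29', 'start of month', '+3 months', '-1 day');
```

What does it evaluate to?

2021-05-31

`start of month` rewinds 2021-03-29 to 2021-03-01.
Adding +3 months to 2021-03-01 gives 2021-06-01.
Going back 1 day from 2021-06-01 reaches 2021-05-31 (last day of May, 31 days).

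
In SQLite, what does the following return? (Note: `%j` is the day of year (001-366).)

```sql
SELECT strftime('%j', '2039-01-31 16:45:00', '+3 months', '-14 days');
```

107

First apply '+3 months', '-14 days': 2039-01-31 16:45:00 → 2039-04-17 16:45:00.
Day-of-year for 2039-04-17: days since 2039-01-01 inclusive = 107, zero-padded to 107.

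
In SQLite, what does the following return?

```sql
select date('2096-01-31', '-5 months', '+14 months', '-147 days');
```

Adding -5 months to 2096-01-31 gives 2095-08-31.
Adding +14 months to 2095-08-31 gives 2096-10-31.
Applying '-147 days' to 2096-10-31: counting 147 days back gives 2096-06-06.

2096-06-06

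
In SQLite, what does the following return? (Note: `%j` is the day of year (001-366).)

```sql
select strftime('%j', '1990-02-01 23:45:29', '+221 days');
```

First apply '+221 days': 1990-02-01 23:45:29 → 1990-09-10 23:45:29.
Day-of-year for 1990-09-10: days since 1990-01-01 inclusive = 253, zero-padded to 253.

253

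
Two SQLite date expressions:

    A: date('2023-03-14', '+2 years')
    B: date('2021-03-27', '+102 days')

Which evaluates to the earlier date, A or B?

A = 2025-03-14.
B = 2021-07-07.
B is earlier.

B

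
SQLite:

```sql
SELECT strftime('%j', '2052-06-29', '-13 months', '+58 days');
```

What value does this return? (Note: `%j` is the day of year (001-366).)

First apply '-13 months', '+58 days': 2052-06-29 → 2051-07-26.
Day-of-year for 2051-07-26: days since 2051-01-01 inclusive = 207, zero-padded to 207.

207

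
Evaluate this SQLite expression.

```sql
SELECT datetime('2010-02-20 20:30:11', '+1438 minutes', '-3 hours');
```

1438 minutes = 23h 58m; +1438 minutes from 2010-02-20 20:30:11 is 2010-02-21 20:28:11 (crosses midnight).
-3 hours from 2010-02-21 20:28:11 is 2010-02-21 17:28:11.

2010-02-21 17:28:11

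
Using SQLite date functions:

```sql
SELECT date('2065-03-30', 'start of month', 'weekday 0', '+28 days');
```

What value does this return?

2065-03-29

`start of month` rewinds 2065-03-30 to 2065-03-01.
`weekday 0` advances to the next Sunday; 2065-03-01 is already a Sunday, so it stays at 2065-03-01.
Advancing 28 more days within March lands on 2065-03-29.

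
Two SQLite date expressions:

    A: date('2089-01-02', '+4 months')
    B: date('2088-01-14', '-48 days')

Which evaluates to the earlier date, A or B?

B

A = 2089-05-02.
B = 2087-11-27.
B is earlier.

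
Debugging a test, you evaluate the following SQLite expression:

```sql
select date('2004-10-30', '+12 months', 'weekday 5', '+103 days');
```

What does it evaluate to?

2006-02-15

Adding +12 months to 2004-10-30 gives 2005-10-30.
`weekday 5` advances to the next Friday; 2005-10-30 is a Sunday, so it moves forward to 2005-11-04.
Applying '+103 days' to 2005-11-04: counting 103 days forward gives 2006-02-15.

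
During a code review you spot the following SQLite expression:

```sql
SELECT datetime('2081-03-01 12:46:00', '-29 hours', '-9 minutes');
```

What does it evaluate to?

-29 hours from 2081-03-01 12:46:00 is 2081-02-28 07:46:00 (crosses midnight).
-9 minutes from 2081-02-28 07:46:00 is 2081-02-28 07:37:00.

2081-02-28 07:37:00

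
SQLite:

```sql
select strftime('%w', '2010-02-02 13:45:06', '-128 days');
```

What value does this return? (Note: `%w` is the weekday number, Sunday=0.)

First apply '-128 days': 2010-02-02 13:45:06 → 2009-09-27 13:45:06.
2009-09-27 is a Sunday; with Sunday=0 that is 0.

0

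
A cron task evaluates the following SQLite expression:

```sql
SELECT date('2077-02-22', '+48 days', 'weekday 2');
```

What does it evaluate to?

Applying '+48 days' to 2077-02-22: counting 48 days forward gives 2077-04-11.
`weekday 2` advances to the next Tuesday; 2077-04-11 is a Sunday, so it moves forward to 2077-04-13.

2077-04-13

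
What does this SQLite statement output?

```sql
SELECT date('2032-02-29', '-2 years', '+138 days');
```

Adding -2 years to 2032-02-29 targets 2030-02-29, but 2030 is not a leap year, so SQLite normalizes to 2030-03-01.
Applying '+138 days' to 2030-03-01: counting 138 days forward gives 2030-07-17.

2030-07-17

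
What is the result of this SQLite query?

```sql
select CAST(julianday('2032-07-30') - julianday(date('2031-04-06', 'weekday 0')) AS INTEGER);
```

`weekday 0` advances to the next Sunday; 2031-04-06 is already a Sunday, so it stays at 2031-04-06.
24 days remain in April 2031 after the 6th (30 − 6).
Full months from May 2031 through June 2032 contribute their day counts.
Then 30 days into July 2032.
Total: 24 + 31 + 30 + 31 + 31 + 30 + 31 + 30 + 31 + 31 + 29 + 31 + 30 + 31 + 30 + 30 = 481.

481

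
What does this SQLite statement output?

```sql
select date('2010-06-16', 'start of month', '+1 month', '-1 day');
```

`start of month` rewinds 2010-06-16 to 2010-06-01.
Adding +1 month to 2010-06-01 gives 2010-07-01.
Going back 1 day from 2010-07-01 reaches 2010-06-30 (last day of June, 30 days).

2010-06-30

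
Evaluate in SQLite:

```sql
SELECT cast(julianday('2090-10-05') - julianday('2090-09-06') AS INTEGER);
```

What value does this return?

29

24 days remain in September 2090 after the 6th (30 − 6).
Then 5 days into October 2090.
Total: 24 + 5 = 29.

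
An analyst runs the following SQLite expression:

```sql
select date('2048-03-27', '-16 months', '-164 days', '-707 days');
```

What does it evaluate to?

Adding -16 months to 2048-03-27 gives 2046-11-27.
Applying '-164 days' to 2046-11-27: counting 164 days back gives 2046-06-16.
Applying '-707 days' to 2046-06-16: counting 707 days back gives 2044-07-09.

2044-07-09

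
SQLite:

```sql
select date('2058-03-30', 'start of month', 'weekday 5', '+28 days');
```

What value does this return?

`start of month` rewinds 2058-03-30 to 2058-03-01.
`weekday 5` advances to the next Friday; 2058-03-01 is already a Friday, so it stays at 2058-03-01.
Advancing 28 more days within March lands on 2058-03-29.

2058-03-29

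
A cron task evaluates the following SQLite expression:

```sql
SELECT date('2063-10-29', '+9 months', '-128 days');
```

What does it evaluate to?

Adding +9 months to 2063-10-29 gives 2064-07-29.
Applying '-128 days' to 2064-07-29: counting 128 days back gives 2064-03-23.

2064-03-23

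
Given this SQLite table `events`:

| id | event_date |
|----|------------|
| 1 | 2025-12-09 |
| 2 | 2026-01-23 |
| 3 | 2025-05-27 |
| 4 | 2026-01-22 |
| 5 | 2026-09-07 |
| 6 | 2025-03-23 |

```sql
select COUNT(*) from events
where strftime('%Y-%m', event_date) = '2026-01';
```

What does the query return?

Rows with year-month 2026-01: 2026-01-23, 2026-01-22 → 2.

2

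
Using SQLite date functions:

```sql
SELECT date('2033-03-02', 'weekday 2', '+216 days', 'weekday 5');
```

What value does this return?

`weekday 2` advances to the next Tuesday; 2033-03-02 is a Wednesday, so it moves forward to 2033-03-08.
Applying '+216 days' to 2033-03-08: counting 216 days forward gives 2033-10-10.
`weekday 5` advances to the next Friday; 2033-10-10 is a Monday, so it moves forward to 2033-10-14.

2033-10-14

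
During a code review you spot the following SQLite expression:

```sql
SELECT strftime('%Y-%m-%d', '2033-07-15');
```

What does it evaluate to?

`%Y-%m-%d` extracts the ISO date: 2033-07-15.

2033-07-15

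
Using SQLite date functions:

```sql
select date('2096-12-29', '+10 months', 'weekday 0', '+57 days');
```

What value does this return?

2097-12-30

Adding +10 months to 2096-12-29 gives 2097-10-29.
`weekday 0` advances to the next Sunday; 2097-10-29 is a Tuesday, so it moves forward to 2097-11-03.
Applying '+57 days' to 2097-11-03: counting 57 days forward gives 2097-12-30.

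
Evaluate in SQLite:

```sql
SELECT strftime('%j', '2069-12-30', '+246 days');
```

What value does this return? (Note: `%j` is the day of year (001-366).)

First apply '+246 days': 2069-12-30 → 2070-09-02.
Day-of-year for 2070-09-02: days since 2070-01-01 inclusive = 245, zero-padded to 245.

245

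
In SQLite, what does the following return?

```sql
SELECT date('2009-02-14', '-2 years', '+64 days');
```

2007-04-19

Adding -2 years to 2009-02-14 gives 2007-02-14.
Applying '+64 days' to 2007-02-14: counting 64 days forward gives 2007-04-19.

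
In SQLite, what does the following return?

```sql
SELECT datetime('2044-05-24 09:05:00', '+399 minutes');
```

399 minutes = 6h 39m; +399 minutes from 2044-05-24 09:05:00 is 2044-05-24 15:44:00.

2044-05-24 15:44:00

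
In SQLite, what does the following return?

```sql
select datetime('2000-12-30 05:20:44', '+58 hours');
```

+58 hours from 2000-12-30 05:20:44 is 2001-01-01 15:20:44 (crosses midnight).

2001-01-01 15:20:44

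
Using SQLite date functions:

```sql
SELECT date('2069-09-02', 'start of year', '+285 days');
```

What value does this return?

`start of year` rewinds 2069-09-02 to 2069-01-01.
Applying '+285 days' to 2069-01-01: counting 285 days forward gives 2069-10-13.

2069-10-13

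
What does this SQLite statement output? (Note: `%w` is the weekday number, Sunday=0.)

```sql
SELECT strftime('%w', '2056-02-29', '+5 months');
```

First apply '+5 months': 2056-02-29 → 2056-07-29.
2056-07-29 is a Saturday; with Sunday=0 that is 6.

6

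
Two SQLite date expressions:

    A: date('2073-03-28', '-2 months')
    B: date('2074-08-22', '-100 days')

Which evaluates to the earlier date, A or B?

A

A = 2073-01-28.
B = 2074-05-14.
A is earlier.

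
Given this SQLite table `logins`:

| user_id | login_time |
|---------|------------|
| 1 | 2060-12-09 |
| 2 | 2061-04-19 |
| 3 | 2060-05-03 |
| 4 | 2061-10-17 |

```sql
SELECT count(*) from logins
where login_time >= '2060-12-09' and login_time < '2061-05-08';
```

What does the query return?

2

Rows in [2060-12-09, 2061-05-08): 2060-12-09, 2061-04-19 → 2 rows.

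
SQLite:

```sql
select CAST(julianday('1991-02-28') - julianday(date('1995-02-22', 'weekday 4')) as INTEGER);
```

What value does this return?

`weekday 4` advances to the next Thursday; 1995-02-22 is a Wednesday, so it moves forward to 1995-02-23.
0 days remain in February 1991 after the 28th (28 − 28).
Full months from March 1991 through January 1995 contribute their day counts.
Then 23 days into February 1995.
Total: 0 + 31 + 30 + 31 + 30 + 31 + 31 + 30 + 31 + 30 + 31 + 31 + 29 + 31 + 30 + 31 + 30 + 31 + 31 + 30 + 31 + 30 + 31 + 31 + 28 + 31 + 30 + 31 + 30 + 31 + 31 + 30 + 31 + 30 + 31 + 31 + 28 + 31 + 30 + 31 + 30 + 31 + 31 + 30 + 31 + 30 + 31 + 31 + 23 = 1456.
The subtraction is earlier − later, so the result is −1456 → -1456.

-1456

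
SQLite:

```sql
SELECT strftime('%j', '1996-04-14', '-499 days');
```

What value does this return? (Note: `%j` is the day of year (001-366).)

336

First apply '-499 days': 1996-04-14 → 1994-12-02.
Day-of-year for 1994-12-02: days since 1994-01-01 inclusive = 336, zero-padded to 336.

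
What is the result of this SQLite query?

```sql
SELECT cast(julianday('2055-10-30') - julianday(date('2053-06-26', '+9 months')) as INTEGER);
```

583

Adding +9 months to 2053-06-26 gives 2054-03-26.
5 days remain in March 2054 after the 26th (31 − 26).
Full months from April 2054 through September 2055 contribute their day counts.
Then 30 days into October 2055.
Total: 5 + 30 + 31 + 30 + 31 + 31 + 30 + 31 + 30 + 31 + 31 + 28 + 31 + 30 + 31 + 30 + 31 + 31 + 30 + 30 = 583.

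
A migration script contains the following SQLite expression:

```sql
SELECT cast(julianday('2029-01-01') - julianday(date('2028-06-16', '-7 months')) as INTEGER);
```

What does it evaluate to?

Adding -7 months to 2028-06-16 gives 2027-11-16.
14 days remain in November 2027 after the 16th (30 − 16).
Full months from December 2027 through December 2028 contribute their day counts.
Then 1 day into January 2029.
Total: 14 + 31 + 31 + 29 + 31 + 30 + 31 + 30 + 31 + 31 + 30 + 31 + 30 + 31 + 1 = 412.

412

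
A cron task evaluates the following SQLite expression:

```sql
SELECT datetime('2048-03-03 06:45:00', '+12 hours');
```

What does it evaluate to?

+12 hours from 2048-03-03 06:45:00 is 2048-03-03 18:45:00.

2048-03-03 18:45:00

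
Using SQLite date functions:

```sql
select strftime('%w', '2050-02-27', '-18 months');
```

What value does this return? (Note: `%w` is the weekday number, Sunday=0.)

First apply '-18 months': 2050-02-27 → 2048-08-27.
2048-08-27 is a Thursday; with Sunday=0 that is 4.

4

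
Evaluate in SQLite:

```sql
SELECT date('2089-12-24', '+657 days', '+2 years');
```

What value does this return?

Applying '+657 days' to 2089-12-24: counting 657 days forward gives 2091-10-12.
Adding +2 years to 2091-10-12 gives 2093-10-12.

2093-10-12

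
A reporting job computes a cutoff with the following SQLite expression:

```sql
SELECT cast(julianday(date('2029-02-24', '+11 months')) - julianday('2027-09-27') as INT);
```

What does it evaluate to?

850

Adding +11 months to 2029-02-24 gives 2030-01-24.
3 days remain in September 2027 after the 27th (30 − 27).
Full months from October 2027 through December 2029 contribute their day counts.
Then 24 days into January 2030.
Total: 3 + 31 + 30 + 31 + 31 + 29 + 31 + 30 + 31 + 30 + 31 + 31 + 30 + 31 + 30 + 31 + 31 + 28 + 31 + 30 + 31 + 30 + 31 + 31 + 30 + 31 + 30 + 31 + 24 = 850.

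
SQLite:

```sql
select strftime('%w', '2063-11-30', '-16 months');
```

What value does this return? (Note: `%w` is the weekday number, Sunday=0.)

First apply '-16 months': 2063-11-30 → 2062-07-30.
2062-07-30 is a Sunday; with Sunday=0 that is 0.

0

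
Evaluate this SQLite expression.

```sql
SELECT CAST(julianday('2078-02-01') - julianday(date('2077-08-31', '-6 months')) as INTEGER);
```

Adding -6 months to 2077-08-31 targets 2077-02-31. February 2077 has only 28 days, so SQLite normalizes the 3-day overflow forward to 2077-03-03.
28 days remain in March 2077 after the 3rd (31 − 3).
Full months from April 2077 through January 2078 contribute their day counts.
Then 1 day into February 2078.
Total: 28 + 30 + 31 + 30 + 31 + 31 + 30 + 31 + 30 + 31 + 31 + 1 = 335.

335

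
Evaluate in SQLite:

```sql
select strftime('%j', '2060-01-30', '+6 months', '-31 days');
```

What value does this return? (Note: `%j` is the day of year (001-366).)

First apply '+6 months', '-31 days': 2060-01-30 → 2060-06-29.
Day-of-year for 2060-06-29: days since 2060-01-01 inclusive = 181, zero-padded to 181.

181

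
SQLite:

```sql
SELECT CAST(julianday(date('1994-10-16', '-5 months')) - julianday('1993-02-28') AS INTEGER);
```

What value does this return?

Adding -5 months to 1994-10-16 gives 1994-05-16.
0 days remain in February 1993 after the 28th (28 − 28).
Full months from March 1993 through April 1994 contribute their day counts.
Then 16 days into May 1994.
Total: 0 + 31 + 30 + 31 + 30 + 31 + 31 + 30 + 31 + 30 + 31 + 31 + 28 + 31 + 30 + 16 = 442.

442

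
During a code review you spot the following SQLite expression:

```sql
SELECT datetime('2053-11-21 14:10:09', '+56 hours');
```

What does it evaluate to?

+56 hours from 2053-11-21 14:10:09 is 2053-11-23 22:10:09 (crosses midnight).

2053-11-23 22:10:09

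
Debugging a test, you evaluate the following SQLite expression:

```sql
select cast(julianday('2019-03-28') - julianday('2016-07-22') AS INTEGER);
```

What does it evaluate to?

9 days remain in July 2016 after the 22nd (31 − 22).
Full months from August 2016 through February 2019 contribute their day counts.
Then 28 days into March 2019.
Total: 9 + 31 + 30 + 31 + 30 + 31 + 31 + 28 + 31 + 30 + 31 + 30 + 31 + 31 + 30 + 31 + 30 + 31 + 31 + 28 + 31 + 30 + 31 + 30 + 31 + 31 + 30 + 31 + 30 + 31 + 31 + 28 + 28 = 979.

979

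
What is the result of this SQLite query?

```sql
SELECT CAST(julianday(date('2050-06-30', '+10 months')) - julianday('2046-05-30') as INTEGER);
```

1796

Adding +10 months to 2050-06-30 gives 2051-04-30.
1 day remains in May 2046 after the 30th (31 − 30).
Full months from June 2046 through March 2051 contribute their day counts.
Then 30 days into April 2051.
Total: 1 + 30 + 31 + 31 + 30 + 31 + 30 + 31 + 31 + 28 + 31 + 30 + 31 + 30 + 31 + 31 + 30 + 31 + 30 + 31 + 31 + 29 + 31 + 30 + 31 + 30 + 31 + 31 + 30 + 31 + 30 + 31 + 31 + 28 + 31 + 30 + 31 + 30 + 31 + 31 + 30 + 31 + 30 + 31 + 31 + 28 + 31 + 30 + 31 + 30 + 31 + 31 + 30 + 31 + 30 + 31 + 31 + 28 + 31 + 30 = 1796.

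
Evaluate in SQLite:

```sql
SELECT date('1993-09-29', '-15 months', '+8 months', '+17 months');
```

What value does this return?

1994-08-01

Adding -15 months to 1993-09-29 gives 1992-06-29.
Adding +8 months to 1992-06-29 targets 1993-02-29. February 1993 has only 28 days, so SQLite normalizes the 1-day overflow forward to 1993-03-01.
Adding +17 months to 1993-03-01 gives 1994-08-01.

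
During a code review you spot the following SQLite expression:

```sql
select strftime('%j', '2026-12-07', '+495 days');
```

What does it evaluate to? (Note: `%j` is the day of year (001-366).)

First apply '+495 days': 2026-12-07 → 2028-04-15.
Day-of-year for 2028-04-15: days since 2028-01-01 inclusive = 106, zero-padded to 106.

106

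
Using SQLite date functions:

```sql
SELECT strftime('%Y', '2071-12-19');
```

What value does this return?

`%Y` extracts the 4-digit year: 2071.

2071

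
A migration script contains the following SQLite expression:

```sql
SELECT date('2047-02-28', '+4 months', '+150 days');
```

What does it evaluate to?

2047-11-25

Adding +4 months to 2047-02-28 gives 2047-06-28.
Applying '+150 days' to 2047-06-28: counting 150 days forward gives 2047-11-25.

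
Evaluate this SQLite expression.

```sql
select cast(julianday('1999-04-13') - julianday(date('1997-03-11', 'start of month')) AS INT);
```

773

`start of month` rewinds 1997-03-11 to 1997-03-01.
30 days remain in March 1997 after the 1st (31 − 1).
Full months from April 1997 through March 1999 contribute their day counts.
Then 13 days into April 1999.
Total: 30 + 30 + 31 + 30 + 31 + 31 + 30 + 31 + 30 + 31 + 31 + 28 + 31 + 30 + 31 + 30 + 31 + 31 + 30 + 31 + 30 + 31 + 31 + 28 + 31 + 13 = 773.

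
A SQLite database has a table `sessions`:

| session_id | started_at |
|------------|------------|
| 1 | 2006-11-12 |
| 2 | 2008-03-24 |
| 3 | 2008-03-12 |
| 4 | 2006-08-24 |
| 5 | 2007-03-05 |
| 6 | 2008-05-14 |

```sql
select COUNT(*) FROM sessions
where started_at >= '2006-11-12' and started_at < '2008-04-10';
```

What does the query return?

Rows in [2006-11-12, 2008-04-10): 2006-11-12, 2008-03-24, 2008-03-12, 2007-03-05 → 4 rows.

4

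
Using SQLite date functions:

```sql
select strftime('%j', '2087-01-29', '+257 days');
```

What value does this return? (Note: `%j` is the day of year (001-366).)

First apply '+257 days': 2087-01-29 → 2087-10-13.
Day-of-year for 2087-10-13: days since 2087-01-01 inclusive = 286, zero-padded to 286.

286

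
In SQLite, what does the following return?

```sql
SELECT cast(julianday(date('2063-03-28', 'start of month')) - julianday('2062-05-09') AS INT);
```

`start of month` rewinds 2063-03-28 to 2063-03-01.
22 days remain in May 2062 after the 9th (31 − 9).
Full months from June 2062 through February 2063 contribute their day counts.
Then 1 day into March 2063.
Total: 22 + 30 + 31 + 31 + 30 + 31 + 30 + 31 + 31 + 28 + 1 = 296.

296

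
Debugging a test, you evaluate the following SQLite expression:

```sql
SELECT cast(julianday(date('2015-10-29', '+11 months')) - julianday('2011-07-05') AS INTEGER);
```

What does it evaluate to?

1913

Adding +11 months to 2015-10-29 gives 2016-09-29.
26 days remain in July 2011 after the 5th (31 − 5).
Full months from August 2011 through August 2016 contribute their day counts.
Then 29 days into September 2016.
Total: 26 + 31 + 30 + 31 + 30 + 31 + 31 + 29 + 31 + 30 + 31 + 30 + 31 + 31 + 30 + 31 + 30 + 31 + 31 + 28 + 31 + 30 + 31 + 30 + 31 + 31 + 30 + 31 + 30 + 31 + 31 + 28 + 31 + 30 + 31 + 30 + 31 + 31 + 30 + 31 + 30 + 31 + 31 + 28 + 31 + 30 + 31 + 30 + 31 + 31 + 30 + 31 + 30 + 31 + 31 + 29 + 31 + 30 + 31 + 30 + 31 + 31 + 29 = 1913.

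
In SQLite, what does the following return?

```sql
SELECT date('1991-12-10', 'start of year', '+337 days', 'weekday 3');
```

`start of year` rewinds 1991-12-10 to 1991-01-01.
Applying '+337 days' to 1991-01-01: counting 337 days forward gives 1991-12-04.
`weekday 3` advances to the next Wednesday; 1991-12-04 is already a Wednesday, so it stays at 1991-12-04.

1991-12-04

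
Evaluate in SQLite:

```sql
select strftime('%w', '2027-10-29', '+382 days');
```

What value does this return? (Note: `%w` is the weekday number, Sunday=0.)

2

First apply '+382 days': 2027-10-29 → 2028-11-14.
2028-11-14 is a Tuesday; with Sunday=0 that is 2.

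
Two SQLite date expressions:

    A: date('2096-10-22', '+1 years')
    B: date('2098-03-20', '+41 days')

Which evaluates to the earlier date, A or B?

A = 2097-10-22.
B = 2098-04-30.
A is earlier.

A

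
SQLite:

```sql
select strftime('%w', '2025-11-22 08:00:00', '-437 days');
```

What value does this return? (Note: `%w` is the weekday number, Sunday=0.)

First apply '-437 days': 2025-11-22 08:00:00 → 2024-09-11 08:00:00.
2024-09-11 is a Wednesday; with Sunday=0 that is 3.

3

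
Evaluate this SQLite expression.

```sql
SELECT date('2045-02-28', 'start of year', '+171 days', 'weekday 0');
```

`start of year` rewinds 2045-02-28 to 2045-01-01.
Applying '+171 days' to 2045-01-01: counting 171 days forward gives 2045-06-21.
`weekday 0` advances to the next Sunday; 2045-06-21 is a Wednesday, so it moves forward to 2045-06-25.

2045-06-25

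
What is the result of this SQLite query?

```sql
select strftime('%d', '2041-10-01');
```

`%d` extracts the 2-digit day of month: 01.

01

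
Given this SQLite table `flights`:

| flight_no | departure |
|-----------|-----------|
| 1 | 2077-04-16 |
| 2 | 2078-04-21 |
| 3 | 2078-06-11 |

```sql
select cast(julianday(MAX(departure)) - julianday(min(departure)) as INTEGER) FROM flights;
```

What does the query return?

MIN = 2077-04-16, MAX = 2078-06-11.
14 days remain in April 2077 after the 16th (30 − 16).
Full months from May 2077 through May 2078 contribute their day counts.
Then 11 days into June 2078.
Total: 14 + 31 + 30 + 31 + 31 + 30 + 31 + 30 + 31 + 31 + 28 + 31 + 30 + 31 + 11 = 421.

421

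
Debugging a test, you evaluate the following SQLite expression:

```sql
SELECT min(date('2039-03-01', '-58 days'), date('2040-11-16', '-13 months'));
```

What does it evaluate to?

2039-01-02

date('2039-03-01', '-58 days') → 2039-01-02.
date('2040-11-16', '-13 months') → 2039-10-16.
Earlier of the two is 2039-01-02.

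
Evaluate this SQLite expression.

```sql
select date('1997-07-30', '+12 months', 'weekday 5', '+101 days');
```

Adding +12 months to 1997-07-30 gives 1998-07-30.
`weekday 5` advances to the next Friday; 1998-07-30 is a Thursday, so it moves forward to 1998-07-31.
Applying '+101 days' to 1998-07-31: counting 101 days forward gives 1998-11-09.

1998-11-09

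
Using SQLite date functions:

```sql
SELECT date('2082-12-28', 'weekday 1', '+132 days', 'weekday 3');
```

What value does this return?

`weekday 1` advances to the next Monday; 2082-12-28 is already a Monday, so it stays at 2082-12-28.
Applying '+132 days' to 2082-12-28: counting 132 days forward gives 2083-05-09.
`weekday 3` advances to the next Wednesday; 2083-05-09 is a Sunday, so it moves forward to 2083-05-12.

2083-05-12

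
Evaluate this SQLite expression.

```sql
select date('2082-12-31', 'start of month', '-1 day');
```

`start of month` rewinds 2082-12-31 to 2082-12-01.
Going back 1 day from 2082-12-01 reaches 2082-11-30 (last day of November, 30 days).

2082-11-30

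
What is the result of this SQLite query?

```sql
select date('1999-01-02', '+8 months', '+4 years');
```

2003-09-02

Adding +8 months to 1999-01-02 gives 1999-09-02.
Adding +4 years to 1999-09-02 gives 2003-09-02.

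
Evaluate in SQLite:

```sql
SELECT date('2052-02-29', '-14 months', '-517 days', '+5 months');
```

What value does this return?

Adding -14 months to 2052-02-29 gives 2050-12-29.
Applying '-517 days' to 2050-12-29: counting 517 days back gives 2049-07-30.
Adding +5 months to 2049-07-30 gives 2049-12-30.

2049-12-30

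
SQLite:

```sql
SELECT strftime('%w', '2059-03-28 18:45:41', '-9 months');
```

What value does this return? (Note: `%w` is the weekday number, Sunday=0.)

5

First apply '-9 months': 2059-03-28 18:45:41 → 2058-06-28 18:45:41.
2058-06-28 is a Friday; with Sunday=0 that is 5.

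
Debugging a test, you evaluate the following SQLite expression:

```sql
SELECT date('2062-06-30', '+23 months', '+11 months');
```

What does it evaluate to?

2065-04-30

Adding +23 months to 2062-06-30 gives 2064-05-30.
Adding +11 months to 2064-05-30 gives 2065-04-30.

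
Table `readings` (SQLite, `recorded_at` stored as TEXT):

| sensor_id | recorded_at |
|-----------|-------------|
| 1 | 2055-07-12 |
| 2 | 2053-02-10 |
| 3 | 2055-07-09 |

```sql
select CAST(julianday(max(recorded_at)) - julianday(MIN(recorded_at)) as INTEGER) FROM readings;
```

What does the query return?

882

MIN = 2053-02-10, MAX = 2055-07-12.
18 days remain in February 2053 after the 10th (28 − 10).
Full months from March 2053 through June 2055 contribute their day counts.
Then 12 days into July 2055.
Total: 18 + 31 + 30 + 31 + 30 + 31 + 31 + 30 + 31 + 30 + 31 + 31 + 28 + 31 + 30 + 31 + 30 + 31 + 31 + 30 + 31 + 30 + 31 + 31 + 28 + 31 + 30 + 31 + 30 + 12 = 882.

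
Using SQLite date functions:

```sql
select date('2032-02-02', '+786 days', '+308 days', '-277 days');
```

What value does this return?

Applying '+786 days' to 2032-02-02: counting 786 days forward gives 2034-03-29.
Applying '+308 days' to 2034-03-29: counting 308 days forward gives 2035-01-31.
Applying '-277 days' to 2035-01-31: counting 277 days back gives 2034-04-29.

2034-04-29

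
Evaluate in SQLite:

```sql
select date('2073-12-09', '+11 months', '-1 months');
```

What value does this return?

2074-10-09

Adding +11 months to 2073-12-09 gives 2074-11-09.
Adding -1 month to 2074-11-09 gives 2074-10-09.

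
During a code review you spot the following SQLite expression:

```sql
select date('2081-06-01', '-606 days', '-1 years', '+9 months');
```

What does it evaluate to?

Applying '-606 days' to 2081-06-01: counting 606 days back gives 2079-10-04.
Adding -1 year to 2079-10-04 gives 2078-10-04.
Adding +9 months to 2078-10-04 gives 2079-07-04.

2079-07-04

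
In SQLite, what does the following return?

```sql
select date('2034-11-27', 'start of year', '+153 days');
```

2034-06-03

`start of year` rewinds 2034-11-27 to 2034-01-01.
Applying '+153 days' to 2034-01-01: counting 153 days forward gives 2034-06-03.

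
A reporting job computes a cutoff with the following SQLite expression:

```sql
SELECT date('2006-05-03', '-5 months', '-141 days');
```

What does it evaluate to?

Adding -5 months to 2006-05-03 gives 2005-12-03.
Applying '-141 days' to 2005-12-03: counting 141 days back gives 2005-07-15.

2005-07-15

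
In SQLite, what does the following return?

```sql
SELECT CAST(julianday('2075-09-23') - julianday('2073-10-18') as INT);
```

705

13 days remain in October 2073 after the 18th (31 − 18).
Full months from November 2073 through August 2075 contribute their day counts.
Then 23 days into September 2075.
Total: 13 + 30 + 31 + 31 + 28 + 31 + 30 + 31 + 30 + 31 + 31 + 30 + 31 + 30 + 31 + 31 + 28 + 31 + 30 + 31 + 30 + 31 + 31 + 23 = 705.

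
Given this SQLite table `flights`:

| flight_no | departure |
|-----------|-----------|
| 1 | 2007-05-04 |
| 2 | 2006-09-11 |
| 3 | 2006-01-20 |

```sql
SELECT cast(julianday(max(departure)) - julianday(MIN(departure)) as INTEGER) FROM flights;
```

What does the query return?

MIN = 2006-01-20, MAX = 2007-05-04.
11 days remain in January 2006 after the 20th (31 − 20).
Full months from February 2006 through April 2007 contribute their day counts.
Then 4 days into May 2007.
Total: 11 + 28 + 31 + 30 + 31 + 30 + 31 + 31 + 30 + 31 + 30 + 31 + 31 + 28 + 31 + 30 + 4 = 469.

469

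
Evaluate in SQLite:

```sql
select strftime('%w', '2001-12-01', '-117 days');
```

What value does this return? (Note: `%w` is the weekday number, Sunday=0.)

First apply '-117 days': 2001-12-01 → 2001-08-06.
2001-08-06 is a Monday; with Sunday=0 that is 1.

1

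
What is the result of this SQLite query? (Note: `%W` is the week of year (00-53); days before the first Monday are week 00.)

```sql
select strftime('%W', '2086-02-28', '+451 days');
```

First apply '+451 days': 2086-02-28 → 2087-05-25.
2087-05-25 is a Sunday. SQLite's %W counts Mondays since the year started; the result is 20.

20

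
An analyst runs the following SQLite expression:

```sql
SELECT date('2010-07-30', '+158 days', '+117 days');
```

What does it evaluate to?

Applying '+158 days' to 2010-07-30: counting 158 days forward gives 2011-01-04.
Applying '+117 days' to 2011-01-04: counting 117 days forward gives 2011-05-01.

2011-05-01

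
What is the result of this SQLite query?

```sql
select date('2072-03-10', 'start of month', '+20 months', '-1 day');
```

`start of month` rewinds 2072-03-10 to 2072-03-01.
Adding +20 months to 2072-03-01 gives 2073-11-01.
Going back 1 day from 2073-11-01 reaches 2073-10-31 (last day of October, 31 days).

2073-10-31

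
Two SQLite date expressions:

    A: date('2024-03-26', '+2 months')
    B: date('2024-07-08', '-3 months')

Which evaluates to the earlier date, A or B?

A = 2024-05-26.
B = 2024-04-08.
B is earlier.

B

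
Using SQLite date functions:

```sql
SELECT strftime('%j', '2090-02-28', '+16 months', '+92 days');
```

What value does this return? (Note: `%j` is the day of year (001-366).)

271

First apply '+16 months', '+92 days': 2090-02-28 → 2091-09-28.
Day-of-year for 2091-09-28: days since 2091-01-01 inclusive = 271, zero-padded to 271.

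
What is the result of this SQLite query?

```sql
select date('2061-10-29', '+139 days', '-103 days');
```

Applying '+139 days' to 2061-10-29: counting 139 days forward gives 2062-03-17.
Applying '-103 days' to 2062-03-17: counting 103 days back gives 2061-12-04.

2061-12-04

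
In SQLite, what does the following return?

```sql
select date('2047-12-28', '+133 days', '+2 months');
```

2048-07-09

Applying '+133 days' to 2047-12-28: counting 133 days forward gives 2048-05-09.
Adding +2 months to 2048-05-09 gives 2048-07-09.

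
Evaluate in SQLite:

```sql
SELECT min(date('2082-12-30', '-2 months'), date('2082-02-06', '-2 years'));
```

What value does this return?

date('2082-12-30', '-2 months') → 2082-10-30.
date('2082-02-06', '-2 years') → 2080-02-06.
Earlier of the two is 2080-02-06.

2080-02-06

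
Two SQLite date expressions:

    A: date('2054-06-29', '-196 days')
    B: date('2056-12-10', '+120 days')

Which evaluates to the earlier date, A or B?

A = 2053-12-15.
B = 2057-04-09.
A is earlier.

A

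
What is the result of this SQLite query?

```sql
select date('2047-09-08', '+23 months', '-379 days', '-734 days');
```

Adding +23 months to 2047-09-08 gives 2049-08-08.
Applying '-379 days' to 2049-08-08: counting 379 days back gives 2048-07-25.
Applying '-734 days' to 2048-07-25: counting 734 days back gives 2046-07-22.

2046-07-22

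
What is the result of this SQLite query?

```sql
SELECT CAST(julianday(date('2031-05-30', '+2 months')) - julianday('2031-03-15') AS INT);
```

Adding +2 months to 2031-05-30 gives 2031-07-30.
16 days remain in March 2031 after the 15th (31 − 15).
April 2031: 30 days.
May 2031: 31 days.
June 2031: 30 days.
Then 30 days into July 2031.
Total: 16 + 30 + 31 + 30 + 30 = 137.

137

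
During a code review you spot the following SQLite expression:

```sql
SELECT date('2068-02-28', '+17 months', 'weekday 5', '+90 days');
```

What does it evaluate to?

Adding +17 months to 2068-02-28 gives 2069-07-28.
`weekday 5` advances to the next Friday; 2069-07-28 is a Sunday, so it moves forward to 2069-08-02.
Applying '+90 days' to 2069-08-02: counting 90 days forward gives 2069-10-31.

2069-10-31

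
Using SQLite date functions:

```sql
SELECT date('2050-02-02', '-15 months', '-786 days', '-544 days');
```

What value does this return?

2045-03-13

Adding -15 months to 2050-02-02 gives 2048-11-02.
Applying '-786 days' to 2048-11-02: counting 786 days back gives 2046-09-08.
Applying '-544 days' to 2046-09-08: counting 544 days back gives 2045-03-13.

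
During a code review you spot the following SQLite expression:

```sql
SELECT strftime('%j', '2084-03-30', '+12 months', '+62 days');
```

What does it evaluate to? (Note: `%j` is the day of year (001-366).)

First apply '+12 months', '+62 days': 2084-03-30 → 2085-05-31.
Day-of-year for 2085-05-31: days since 2085-01-01 inclusive = 151, zero-padded to 151.

151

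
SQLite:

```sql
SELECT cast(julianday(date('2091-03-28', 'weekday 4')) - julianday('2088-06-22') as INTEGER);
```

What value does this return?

1010

`weekday 4` advances to the next Thursday; 2091-03-28 is a Wednesday, so it moves forward to 2091-03-29.
8 days remain in June 2088 after the 22nd (30 − 22).
Full months from July 2088 through February 2091 contribute their day counts.
Then 29 days into March 2091.
Total: 8 + 31 + 31 + 30 + 31 + 30 + 31 + 31 + 28 + 31 + 30 + 31 + 30 + 31 + 31 + 30 + 31 + 30 + 31 + 31 + 28 + 31 + 30 + 31 + 30 + 31 + 31 + 30 + 31 + 30 + 31 + 31 + 28 + 29 = 1010.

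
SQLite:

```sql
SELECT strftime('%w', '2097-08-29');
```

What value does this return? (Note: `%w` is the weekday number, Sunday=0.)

4

2097-08-29 is a Thursday; with Sunday=0 that is 4.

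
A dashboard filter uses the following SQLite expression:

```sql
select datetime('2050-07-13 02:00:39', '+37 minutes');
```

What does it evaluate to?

2050-07-13 02:37:39

+37 minutes from 2050-07-13 02:00:39 is 2050-07-13 02:37:39.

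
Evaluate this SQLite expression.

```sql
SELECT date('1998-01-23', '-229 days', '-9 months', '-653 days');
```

1994-11-25

Applying '-229 days' to 1998-01-23: counting 229 days back gives 1997-06-08.
Adding -9 months to 1997-06-08 gives 1996-09-08.
Applying '-653 days' to 1996-09-08: counting 653 days back gives 1994-11-25.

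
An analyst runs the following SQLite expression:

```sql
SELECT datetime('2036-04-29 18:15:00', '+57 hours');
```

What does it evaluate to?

+57 hours from 2036-04-29 18:15:00 is 2036-05-02 03:15:00 (crosses midnight).

2036-05-02 03:15:00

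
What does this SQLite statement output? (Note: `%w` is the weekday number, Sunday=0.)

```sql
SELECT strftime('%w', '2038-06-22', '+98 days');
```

First apply '+98 days': 2038-06-22 → 2038-09-28.
2038-09-28 is a Tuesday; with Sunday=0 that is 2.

2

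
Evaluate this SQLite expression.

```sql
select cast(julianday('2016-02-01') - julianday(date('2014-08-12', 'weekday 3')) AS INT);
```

537

`weekday 3` advances to the next Wednesday; 2014-08-12 is a Tuesday, so it moves forward to 2014-08-13.
18 days remain in August 2014 after the 13th (31 − 13).
Full months from September 2014 through January 2016 contribute their day counts.
Then 1 day into February 2016.
Total: 18 + 30 + 31 + 30 + 31 + 31 + 28 + 31 + 30 + 31 + 30 + 31 + 31 + 30 + 31 + 30 + 31 + 31 + 1 = 537.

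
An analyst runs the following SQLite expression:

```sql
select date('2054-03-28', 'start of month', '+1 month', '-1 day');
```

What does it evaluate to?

2054-03-31

`start of month` rewinds 2054-03-28 to 2054-03-01.
Adding +1 month to 2054-03-01 gives 2054-04-01.
Going back 1 day from 2054-04-01 reaches 2054-03-31 (last day of March, 31 days).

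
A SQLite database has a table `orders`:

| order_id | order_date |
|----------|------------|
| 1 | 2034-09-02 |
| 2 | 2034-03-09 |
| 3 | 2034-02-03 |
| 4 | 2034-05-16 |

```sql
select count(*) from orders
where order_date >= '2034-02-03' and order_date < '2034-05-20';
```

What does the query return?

Rows in [2034-02-03, 2034-05-20): 2034-03-09, 2034-02-03, 2034-05-16 → 3 rows.

3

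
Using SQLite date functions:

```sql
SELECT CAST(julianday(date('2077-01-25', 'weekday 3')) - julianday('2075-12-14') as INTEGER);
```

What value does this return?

`weekday 3` advances to the next Wednesday; 2077-01-25 is a Monday, so it moves forward to 2077-01-27.
17 days remain in December 2075 after the 14th (31 − 14).
Full months from January 2076 through December 2076 contribute their day counts.
Then 27 days into January 2077.
Total: 17 + 31 + 29 + 31 + 30 + 31 + 30 + 31 + 31 + 30 + 31 + 30 + 31 + 27 = 410.

410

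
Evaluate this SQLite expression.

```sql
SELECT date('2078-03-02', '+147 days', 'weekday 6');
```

2078-07-30

Applying '+147 days' to 2078-03-02: counting 147 days forward gives 2078-07-27.
`weekday 6` advances to the next Saturday; 2078-07-27 is a Wednesday, so it moves forward to 2078-07-30.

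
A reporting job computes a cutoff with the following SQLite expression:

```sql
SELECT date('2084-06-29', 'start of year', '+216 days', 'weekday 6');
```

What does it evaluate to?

2084-08-05

`start of year` rewinds 2084-06-29 to 2084-01-01.
Applying '+216 days' to 2084-01-01: counting 216 days forward gives 2084-08-04.
`weekday 6` advances to the next Saturday; 2084-08-04 is a Friday, so it moves forward to 2084-08-05.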